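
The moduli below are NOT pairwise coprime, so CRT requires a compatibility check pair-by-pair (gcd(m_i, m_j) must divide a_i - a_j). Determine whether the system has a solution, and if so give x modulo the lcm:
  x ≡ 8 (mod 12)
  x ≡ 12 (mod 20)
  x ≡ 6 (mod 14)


Moduli 12, 20, 14 are not pairwise coprime, so CRT works modulo lcm(m_i) when all pairwise compatibility conditions hold.
Pairwise compatibility: gcd(m_i, m_j) must divide a_i - a_j for every pair.
Merge one congruence at a time:
  Start: x ≡ 8 (mod 12).
  Combine with x ≡ 12 (mod 20): gcd(12, 20) = 4; 12 - 8 = 4, which IS divisible by 4, so compatible.
    Write x = 8 + 12·t and substitute into x ≡ 12 (mod 20): 12·t ≡ 12 − 8 = 4 (mod 20).
    Divide the congruence (and modulus) by g = 4: 3·t ≡ 1 (mod 5).
    The inverse of 3 mod 5 is 2 (since 3·2 = 6 = 1·5 + 1), so t ≡ 2·1 = 2 ≡ 2 (mod 5).
    Then x = 8 + 12·2 = 32, valid modulo lcm(12, 20) = 60: x ≡ 32 (mod 60).
  Combine with x ≡ 6 (mod 14): gcd(60, 14) = 2; 6 - 32 = -26, which IS divisible by 2, so compatible.
    Write x = 32 + 60·t and substitute into x ≡ 6 (mod 14): 60·t ≡ 6 − 32 = -26 (mod 14).
    Divide the congruence (and modulus) by g = 2: 30·t ≡ -13 (mod 7).
    Reduce coefficients mod 7: 2·t ≡ 1 (mod 7).
    The inverse of 2 mod 7 is 4 (since 2·4 = 8 = 1·7 + 1), so t ≡ 4·1 = 4 ≡ 4 (mod 7).
    Then x = 32 + 60·4 = 272, valid modulo lcm(60, 14) = 420: x ≡ 272 (mod 420).
Verify: 272 mod 12 = 8, 272 mod 20 = 12, 272 mod 14 = 6.

x ≡ 272 (mod 420).


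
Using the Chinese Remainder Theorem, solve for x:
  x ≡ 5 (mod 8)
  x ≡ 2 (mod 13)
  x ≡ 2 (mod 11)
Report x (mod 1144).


Moduli 8, 13, 11 are pairwise coprime; by CRT there is a unique solution modulo M = 8 · 13 · 11 = 1144.
Solve pairwise, accumulating the modulus:
  Start with x ≡ 5 (mod 8).
  Combine with x ≡ 2 (mod 13): since gcd(8, 13) = 1, we get a unique residue mod 104.
    Write x = 5 + 8·t and substitute into x ≡ 2 (mod 13): 8·t ≡ 2 − 5 = -3 (mod 13).
    Reduce coefficients mod 13: 8·t ≡ 10 (mod 13).
    The inverse of 8 mod 13 is 5 (since 8·5 = 40 = 3·13 + 1), so t ≡ 5·10 = 50 ≡ 11 (mod 13).
    Then x = 5 + 8·11 = 93, valid modulo lcm(8, 13) = 104: x ≡ 93 (mod 104).
  Combine with x ≡ 2 (mod 11): since gcd(104, 11) = 1, we get a unique residue mod 1144.
    Write x = 93 + 104·t and substitute into x ≡ 2 (mod 11): 104·t ≡ 2 − 93 = -91 (mod 11).
    Reduce coefficients mod 11: 5·t ≡ 8 (mod 11).
    The inverse of 5 mod 11 is 9 (since 5·9 = 45 = 4·11 + 1), so t ≡ 9·8 = 72 ≡ 6 (mod 11).
    Then x = 93 + 104·6 = 717, valid modulo lcm(104, 11) = 1144: x ≡ 717 (mod 1144).
Verify: 717 mod 8 = 5 ✓, 717 mod 13 = 2 ✓, 717 mod 11 = 2 ✓.

x ≡ 717 (mod 1144).


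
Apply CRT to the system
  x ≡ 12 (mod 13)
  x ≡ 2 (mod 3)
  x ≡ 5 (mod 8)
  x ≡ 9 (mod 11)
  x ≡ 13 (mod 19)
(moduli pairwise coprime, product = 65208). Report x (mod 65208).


Product of moduli M = 13 · 3 · 8 · 11 · 19 = 65208.
Merge one congruence at a time:
  Start: x ≡ 12 (mod 13).
  Combine with x ≡ 2 (mod 3); new modulus lcm = 39.
    Write x = 12 + 13·t and substitute into x ≡ 2 (mod 3): 13·t ≡ 2 − 12 = -10 (mod 3).
    Reduce coefficients mod 3: 1·t ≡ 2 (mod 3).
    So t ≡ 2 (mod 3).
    Then x = 12 + 13·2 = 38, valid modulo lcm(13, 3) = 39: x ≡ 38 (mod 39).
  Combine with x ≡ 5 (mod 8); new modulus lcm = 312.
    Write x = 38 + 39·t and substitute into x ≡ 5 (mod 8): 39·t ≡ 5 − 38 = -33 (mod 8).
    Reduce coefficients mod 8: 7·t ≡ 7 (mod 8).
    The inverse of 7 mod 8 is 7 (since 7·7 = 49 = 6·8 + 1), so t ≡ 7·7 = 49 ≡ 1 (mod 8).
    Then x = 38 + 39·1 = 77, valid modulo lcm(39, 8) = 312: x ≡ 77 (mod 312).
  Combine with x ≡ 9 (mod 11); new modulus lcm = 3432.
    Write x = 77 + 312·t and substitute into x ≡ 9 (mod 11): 312·t ≡ 9 − 77 = -68 (mod 11).
    Reduce coefficients mod 11: 4·t ≡ 9 (mod 11).
    The inverse of 4 mod 11 is 3 (since 4·3 = 12 = 1·11 + 1), so t ≡ 3·9 = 27 ≡ 5 (mod 11).
    Then x = 77 + 312·5 = 1637, valid modulo lcm(312, 11) = 3432: x ≡ 1637 (mod 3432).
  Combine with x ≡ 13 (mod 19); new modulus lcm = 65208.
    Write x = 1637 + 3432·t and substitute into x ≡ 13 (mod 19): 3432·t ≡ 13 − 1637 = -1624 (mod 19).
    Reduce coefficients mod 19: 12·t ≡ 10 (mod 19).
    The inverse of 12 mod 19 is 8 (since 12·8 = 96 = 5·19 + 1), so t ≡ 8·10 = 80 ≡ 4 (mod 19).
    Then x = 1637 + 3432·4 = 15365, valid modulo lcm(3432, 19) = 65208: x ≡ 15365 (mod 65208).
Verify against each original: 15365 mod 13 = 12, 15365 mod 3 = 2, 15365 mod 8 = 5, 15365 mod 11 = 9, 15365 mod 19 = 13.

x ≡ 15365 (mod 65208).


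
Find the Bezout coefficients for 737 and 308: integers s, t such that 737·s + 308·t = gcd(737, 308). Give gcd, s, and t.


Euclidean algorithm on (737, 308) — divide until remainder is 0:
  737 = 2 · 308 + 121
  308 = 2 · 121 + 66
  121 = 1 · 66 + 55
  66 = 1 · 55 + 11
  55 = 5 · 11 + 0
gcd(737, 308) = 11.
Track Bezout coefficients alongside the remainders: start with r₀ = 737 = a·1 + b·0 (s = 1, t = 0) and r₁ = 308 = a·0 + b·1 (s = 0, t = 1); each new remainder r_{k+1} = r_{k-1} − q_k·r_k inherits s_{k+1} = s_{k-1} − q_k·s_k, t_{k+1} = t_{k-1} − q_k·t_k, so r_k = a·s_k + b·t_k at every step:
  q = 2: r = 121, s = 1 − 2·0 = 1, t = 0 − 2·1 = -2  (check: 737·1 + 308·(-2) = 121)
  q = 2: r = 66, s = 0 − 2·1 = -2, t = 1 − 2·(-2) = 5  (check: 737·(-2) + 308·5 = 66)
  q = 1: r = 55, s = 1 − 1·(-2) = 3, t = -2 − 1·5 = -7  (check: 737·3 + 308·(-7) = 55)
  q = 1: r = 11, s = -2 − 1·3 = -5, t = 5 − 1·(-7) = 12  (check: 737·(-5) + 308·12 = 11)
The row with r = 11 (the gcd) gives the Bezout coefficients s = -5, t = 12.
Result: 737 · (-5) + 308 · (12) = 11.

gcd(737, 308) = 11; s = -5, t = 12 (check: 737·(-5) + 308·12 = 11).


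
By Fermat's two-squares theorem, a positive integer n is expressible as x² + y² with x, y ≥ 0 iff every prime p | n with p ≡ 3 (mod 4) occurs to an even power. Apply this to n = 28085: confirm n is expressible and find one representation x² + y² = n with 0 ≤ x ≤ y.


Step 1: Factor n = 28085 = 5 · 41 · 137.
Step 2: Check the mod-4 condition on each prime factor: 5 ≡ 1 (mod 4), exponent 1; 41 ≡ 1 (mod 4), exponent 1; 137 ≡ 1 (mod 4), exponent 1.
All primes ≡ 3 (mod 4) appear to even exponent (or don't appear), so by the two-squares theorem n IS expressible as a sum of two squares.
Step 3: Build a representation. Here n = 5 · 41 · 137 is a product of primes ≡ 1 (mod 4). Each prime p ≡ 1 (mod 4) is itself a sum of two squares; find a² by testing p − a² for a perfect square:
  5: 5 − 1² = 4 = 2² ⇒ 5 = 1² + 2².
  41: 41 − 1² = 40, 41 − 2² = 37, 41 − 3² = 32, 41 − 4² = 25 = 5² ⇒ 41 = 4² + 5².
  137: 137 − 1² = 136, 137 − 2² = 133, 137 − 3² = 128, 137 − 4² = 121 = 11² ⇒ 137 = 4² + 11².
  Combine using the Brahmagupta–Fibonacci identity (a² + b²)(c² + d²) = (ac − bd)² + (ad + bc)² = (ac + bd)² + (ad − bc)²:
  5 · 41 = 205: from (1² + 2²)(4² + 5²), take (1·4 − 2·5, 1·5 + 2·4) = (4 − 10, 5 + 8) = (-6, 13); dropping signs (only squares matter) gives (6, 13); check 6² + 13² = 36 + 169 = 205 ✓.
  205 · 137 = 28085: from (6² + 13²)(4² + 11²), take (6·4 − 13·11, 6·11 + 13·4) = (24 − 143, 66 + 52) = (-119, 118); dropping signs (only squares matter) gives (119, 118); check 119² + 118² = 14161 + 13924 = 28085 ✓.
Step 4: Order so x ≤ y and verify: 118² + 119² = 13924 + 14161 = 28085 = n. ✓

n = 28085 = 118² + 119² (one valid representation with x ≤ y).


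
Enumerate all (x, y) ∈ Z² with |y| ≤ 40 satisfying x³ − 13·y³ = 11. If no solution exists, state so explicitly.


The equation is x³ - 13y³ = 11. For fixed y, x³ = 13·y³ + 11, so a solution requires the RHS to be a perfect cube.
Strategy: iterate y from -40 to 40, compute RHS = 13·y³ + 11, and check whether it is a (positive or negative) perfect cube.
Check small values of y:
  y = 0: RHS = 11 is not a perfect cube.
  y = 1: RHS = 24 is not a perfect cube.
  y = -1: RHS = -2 is not a perfect cube.
  y = 2: RHS = 115 is not a perfect cube.
  y = -2: RHS = -93 is not a perfect cube.
  y = 3: RHS = 362 is not a perfect cube.
  y = -3: RHS = -340 is not a perfect cube.
Continuing the search up to |y| = 40 finds no solutions either.
No (x, y) in the scanned range satisfies the equation.

No integer solutions with |y| ≤ 40.


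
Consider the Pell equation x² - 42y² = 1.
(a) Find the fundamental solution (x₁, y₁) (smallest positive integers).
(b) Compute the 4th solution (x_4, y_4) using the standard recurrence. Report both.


Step 1: Find the fundamental solution (x₁, y₁) of x² - 42y² = 1.
  Expand √42 as a continued fraction. a₀ = ⌊√42⌋ = 6; iterate m_{k+1} = d_k·a_k − m_k, d_{k+1} = (42 − m_{k+1}²)/d_k, a_{k+1} = ⌊(a₀ + m_{k+1})/d_{k+1}⌋ (starting m₀ = 0, d₀ = 1), with convergents p_k = a_k·p_{k-1} + p_{k-2}, q_k = a_k·q_{k-1} + q_{k-2} (p₋₁ = 1, q₋₁ = 0):
  k = 0: a₀ = 6; p₀/q₀ = 6/1; p₀² − 42·q₀² = 36 − 42 = -6.
  k = 1: m = 6, d = 6, a = ⌊(6 + 6)/6⌋ = 2; p/q = (2·6 + 1)/(2·1 + 0) = 13/2; p² − 42·q² = 169 − 168 = 1.
  The first convergent with p² − 42·q² = 1 gives the fundamental solution (x₁, y₁) = (13, 2).
Step 2: Apply the recurrence (x_{n+1}, y_{n+1}) = (x₁x_n + 42y₁y_n, x₁y_n + y₁x_n) repeatedly.
  From (x_1, y_1) = (13, 2): x_2 = 13·13 + 42·2·2 = 337; y_2 = 13·2 + 2·13 = 52.
  From (x_2, y_2) = (337, 52): x_3 = 13·337 + 42·2·52 = 8749; y_3 = 13·52 + 2·337 = 1350.
  From (x_3, y_3) = (8749, 1350): x_4 = 13·8749 + 42·2·1350 = 227137; y_4 = 13·1350 + 2·8749 = 35048.
Step 3: Verify x_4² - 42·y_4² = 51591216769 - 51591216768 = 1 (should be 1). ✓

(x_1, y_1) = (13, 2); (x_4, y_4) = (227137, 35048).


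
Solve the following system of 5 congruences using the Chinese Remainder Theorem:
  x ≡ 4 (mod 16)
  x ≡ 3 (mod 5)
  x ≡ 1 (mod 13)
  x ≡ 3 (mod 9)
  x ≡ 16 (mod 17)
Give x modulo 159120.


Product of moduli M = 16 · 5 · 13 · 9 · 17 = 159120.
Merge one congruence at a time:
  Start: x ≡ 4 (mod 16).
  Combine with x ≡ 3 (mod 5); new modulus lcm = 80.
    Write x = 4 + 16·t and substitute into x ≡ 3 (mod 5): 16·t ≡ 3 − 4 = -1 (mod 5).
    Reduce coefficients mod 5: 1·t ≡ 4 (mod 5).
    So t ≡ 4 (mod 5).
    Then x = 4 + 16·4 = 68, valid modulo lcm(16, 5) = 80: x ≡ 68 (mod 80).
  Combine with x ≡ 1 (mod 13); new modulus lcm = 1040.
    Write x = 68 + 80·t and substitute into x ≡ 1 (mod 13): 80·t ≡ 1 − 68 = -67 (mod 13).
    Reduce coefficients mod 13: 2·t ≡ 11 (mod 13).
    The inverse of 2 mod 13 is 7 (since 2·7 = 14 = 1·13 + 1), so t ≡ 7·11 = 77 ≡ 12 (mod 13).
    Then x = 68 + 80·12 = 1028, valid modulo lcm(80, 13) = 1040: x ≡ 1028 (mod 1040).
  Combine with x ≡ 3 (mod 9); new modulus lcm = 9360.
    Write x = 1028 + 1040·t and substitute into x ≡ 3 (mod 9): 1040·t ≡ 3 − 1028 = -1025 (mod 9).
    Reduce coefficients mod 9: 5·t ≡ 1 (mod 9).
    The inverse of 5 mod 9 is 2 (since 5·2 = 10 = 1·9 + 1), so t ≡ 2·1 = 2 ≡ 2 (mod 9).
    Then x = 1028 + 1040·2 = 3108, valid modulo lcm(1040, 9) = 9360: x ≡ 3108 (mod 9360).
  Combine with x ≡ 16 (mod 17); new modulus lcm = 159120.
    Write x = 3108 + 9360·t and substitute into x ≡ 16 (mod 17): 9360·t ≡ 16 − 3108 = -3092 (mod 17).
    Reduce coefficients mod 17: 10·t ≡ 2 (mod 17).
    The inverse of 10 mod 17 is 12 (since 10·12 = 120 = 7·17 + 1), so t ≡ 12·2 = 24 ≡ 7 (mod 17).
    Then x = 3108 + 9360·7 = 68628, valid modulo lcm(9360, 17) = 159120: x ≡ 68628 (mod 159120).
Verify against each original: 68628 mod 16 = 4, 68628 mod 5 = 3, 68628 mod 13 = 1, 68628 mod 9 = 3, 68628 mod 17 = 16.

x ≡ 68628 (mod 159120).


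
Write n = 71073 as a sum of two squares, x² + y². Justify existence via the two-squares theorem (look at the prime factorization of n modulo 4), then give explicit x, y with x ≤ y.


Step 1: Factor n = 71073 = 3^2 · 53 · 149.
Step 2: Check the mod-4 condition on each prime factor: 3 ≡ 3 (mod 4), exponent 2 (must be even); 53 ≡ 1 (mod 4), exponent 1; 149 ≡ 1 (mod 4), exponent 1.
All primes ≡ 3 (mod 4) appear to even exponent (or don't appear), so by the two-squares theorem n IS expressible as a sum of two squares.
Step 3: Build a representation. Group n = k² · m with k = 3 and m = 53 · 149 = 7897 (a product of primes ≡ 1 (mod 4)); a representation of m scales to one of n via (k·x)² + (k·y)² = k²(x² + y²). Each prime p ≡ 1 (mod 4) is itself a sum of two squares; find a² by testing p − a² for a perfect square:
  53: 53 − 1² = 52, 53 − 2² = 49 = 7² ⇒ 53 = 2² + 7².
  149: 149 − 1² = 148, 149 − 2² = 145, 149 − 3² = 140, 149 − 4² = 133, 149 − 5² = 124, 149 − 6² = 113, 149 − 7² = 100 = 10² ⇒ 149 = 7² + 10².
  Combine using the Brahmagupta–Fibonacci identity (a² + b²)(c² + d²) = (ac − bd)² + (ad + bc)² = (ac + bd)² + (ad − bc)²:
  53 · 149 = 7897: from (2² + 7²)(7² + 10²), take (2·7 − 7·10, 2·10 + 7·7) = (14 − 70, 20 + 49) = (-56, 69); dropping signs (only squares matter) gives (56, 69); check 56² + 69² = 3136 + 4761 = 7897 ✓.
  Scale by k = 3: (3·56, 3·69) = (168, 207).
Step 4: Order so x ≤ y and verify: 168² + 207² = 28224 + 42849 = 71073 = n. ✓

n = 71073 = 168² + 207² (one valid representation with x ≤ y).


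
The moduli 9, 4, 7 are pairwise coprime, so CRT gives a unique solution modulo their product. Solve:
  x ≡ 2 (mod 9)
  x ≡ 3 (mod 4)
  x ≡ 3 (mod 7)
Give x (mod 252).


Moduli 9, 4, 7 are pairwise coprime; by CRT there is a unique solution modulo M = 9 · 4 · 7 = 252.
Solve pairwise, accumulating the modulus:
  Start with x ≡ 2 (mod 9).
  Combine with x ≡ 3 (mod 4): since gcd(9, 4) = 1, we get a unique residue mod 36.
    Write x = 2 + 9·t and substitute into x ≡ 3 (mod 4): 9·t ≡ 3 − 2 = 1 (mod 4).
    Reduce coefficients mod 4: 1·t ≡ 1 (mod 4).
    So t ≡ 1 (mod 4).
    Then x = 2 + 9·1 = 11, valid modulo lcm(9, 4) = 36: x ≡ 11 (mod 36).
  Combine with x ≡ 3 (mod 7): since gcd(36, 7) = 1, we get a unique residue mod 252.
    Write x = 11 + 36·t and substitute into x ≡ 3 (mod 7): 36·t ≡ 3 − 11 = -8 (mod 7).
    Reduce coefficients mod 7: 1·t ≡ 6 (mod 7).
    So t ≡ 6 (mod 7).
    Then x = 11 + 36·6 = 227, valid modulo lcm(36, 7) = 252: x ≡ 227 (mod 252).
Verify: 227 mod 9 = 2 ✓, 227 mod 4 = 3 ✓, 227 mod 7 = 3 ✓.

x ≡ 227 (mod 252).


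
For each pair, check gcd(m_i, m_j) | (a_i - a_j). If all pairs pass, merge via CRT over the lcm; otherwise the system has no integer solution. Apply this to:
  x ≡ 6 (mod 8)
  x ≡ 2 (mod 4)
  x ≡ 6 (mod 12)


Moduli 8, 4, 12 are not pairwise coprime, so CRT works modulo lcm(m_i) when all pairwise compatibility conditions hold.
Pairwise compatibility: gcd(m_i, m_j) must divide a_i - a_j for every pair.
Merge one congruence at a time:
  Start: x ≡ 6 (mod 8).
  Combine with x ≡ 2 (mod 4): gcd(8, 4) = 4; 2 - 6 = -4, which IS divisible by 4, so compatible.
    Write x = 6 + 8·t and substitute into x ≡ 2 (mod 4): 8·t ≡ 2 − 6 = -4 (mod 4).
    Divide the congruence (and modulus) by g = 4: 2·t ≡ -1 (mod 1).
    Modulo 1 every t works; take t = 0.
    Then x = 6 + 8·0 = 6, valid modulo lcm(8, 4) = 8: x ≡ 6 (mod 8).
  Combine with x ≡ 6 (mod 12): gcd(8, 12) = 4; 6 - 6 = 0, which IS divisible by 4, so compatible.
    Write x = 6 + 8·t and substitute into x ≡ 6 (mod 12): 8·t ≡ 6 − 6 = 0 (mod 12).
    Divide the congruence (and modulus) by g = 4: 2·t ≡ 0 (mod 3).
    The inverse of 2 mod 3 is 2 (since 2·2 = 4 = 1·3 + 1), so t ≡ 2·0 = 0 ≡ 0 (mod 3).
    Then x = 6 + 8·0 = 6, valid modulo lcm(8, 12) = 24: x ≡ 6 (mod 24).
Verify: 6 mod 8 = 6, 6 mod 4 = 2, 6 mod 12 = 6.

x ≡ 6 (mod 24).


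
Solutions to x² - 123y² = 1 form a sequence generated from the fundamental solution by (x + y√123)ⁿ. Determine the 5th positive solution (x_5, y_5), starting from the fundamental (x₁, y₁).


Step 1: Find the fundamental solution (x₁, y₁) of x² - 123y² = 1.
  Expand √123 as a continued fraction. a₀ = ⌊√123⌋ = 11; iterate m_{k+1} = d_k·a_k − m_k, d_{k+1} = (123 − m_{k+1}²)/d_k, a_{k+1} = ⌊(a₀ + m_{k+1})/d_{k+1}⌋ (starting m₀ = 0, d₀ = 1), with convergents p_k = a_k·p_{k-1} + p_{k-2}, q_k = a_k·q_{k-1} + q_{k-2} (p₋₁ = 1, q₋₁ = 0):
  k = 0: a₀ = 11; p₀/q₀ = 11/1; p₀² − 123·q₀² = 121 − 123 = -2.
  k = 1: m = 11, d = 2, a = ⌊(11 + 11)/2⌋ = 11; p/q = (11·11 + 1)/(11·1 + 0) = 122/11; p² − 123·q² = 14884 − 14883 = 1.
  The first convergent with p² − 123·q² = 1 gives the fundamental solution (x₁, y₁) = (122, 11).
Step 2: Apply the recurrence (x_{n+1}, y_{n+1}) = (x₁x_n + 123y₁y_n, x₁y_n + y₁x_n) repeatedly.
  From (x_1, y_1) = (122, 11): x_2 = 122·122 + 123·11·11 = 29767; y_2 = 122·11 + 11·122 = 2684.
  From (x_2, y_2) = (29767, 2684): x_3 = 122·29767 + 123·11·2684 = 7263026; y_3 = 122·2684 + 11·29767 = 654885.
  From (x_3, y_3) = (7263026, 654885): x_4 = 122·7263026 + 123·11·654885 = 1772148577; y_4 = 122·654885 + 11·7263026 = 159789256.
  From (x_4, y_4) = (1772148577, 159789256): x_5 = 122·1772148577 + 123·11·159789256 = 432396989762; y_5 = 122·159789256 + 11·1772148577 = 38987923579.
Step 3: Verify x_5² - 123·y_5² = 186967156755239132816644 - 186967156755239132816643 = 1 (should be 1). ✓

(x_1, y_1) = (122, 11); (x_5, y_5) = (432396989762, 38987923579).


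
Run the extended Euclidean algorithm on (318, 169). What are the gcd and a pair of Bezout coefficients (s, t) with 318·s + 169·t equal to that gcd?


Euclidean algorithm on (318, 169) — divide until remainder is 0:
  318 = 1 · 169 + 149
  169 = 1 · 149 + 20
  149 = 7 · 20 + 9
  20 = 2 · 9 + 2
  9 = 4 · 2 + 1
  2 = 2 · 1 + 0
gcd(318, 169) = 1.
Track Bezout coefficients alongside the remainders: start with r₀ = 318 = a·1 + b·0 (s = 1, t = 0) and r₁ = 169 = a·0 + b·1 (s = 0, t = 1); each new remainder r_{k+1} = r_{k-1} − q_k·r_k inherits s_{k+1} = s_{k-1} − q_k·s_k, t_{k+1} = t_{k-1} − q_k·t_k, so r_k = a·s_k + b·t_k at every step:
  q = 1: r = 149, s = 1 − 1·0 = 1, t = 0 − 1·1 = -1  (check: 318·1 + 169·(-1) = 149)
  q = 1: r = 20, s = 0 − 1·1 = -1, t = 1 − 1·(-1) = 2  (check: 318·(-1) + 169·2 = 20)
  q = 7: r = 9, s = 1 − 7·(-1) = 8, t = -1 − 7·2 = -15  (check: 318·8 + 169·(-15) = 9)
  q = 2: r = 2, s = -1 − 2·8 = -17, t = 2 − 2·(-15) = 32  (check: 318·(-17) + 169·32 = 2)
  q = 4: r = 1, s = 8 − 4·(-17) = 76, t = -15 − 4·32 = -143  (check: 318·76 + 169·(-143) = 1)
The row with r = 1 (the gcd) gives the Bezout coefficients s = 76, t = -143.
Result: 318 · (76) + 169 · (-143) = 1.

gcd(318, 169) = 1; s = 76, t = -143 (check: 318·76 + 169·(-143) = 1).


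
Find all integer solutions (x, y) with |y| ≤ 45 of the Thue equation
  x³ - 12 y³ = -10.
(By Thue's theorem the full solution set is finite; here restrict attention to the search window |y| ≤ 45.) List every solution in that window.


The equation is x³ - 12y³ = -10. For fixed y, x³ = 12·y³ − 10, so a solution requires the RHS to be a perfect cube.
Strategy: iterate y from -45 to 45, compute RHS = 12·y³ − 10, and check whether it is a (positive or negative) perfect cube.
Check small values of y:
  y = 0: RHS = -10 is not a perfect cube.
  y = 1: RHS = 2 is not a perfect cube.
  y = -1: RHS = -22 is not a perfect cube.
  y = 2: RHS = 86 is not a perfect cube.
  y = -2: RHS = -106 is not a perfect cube.
  y = 3: RHS = 314 is not a perfect cube.
  y = -3: RHS = -334 is not a perfect cube.
Continuing the search up to |y| = 45 finds no solutions either.
No (x, y) in the scanned range satisfies the equation.

No integer solutions with |y| ≤ 45.


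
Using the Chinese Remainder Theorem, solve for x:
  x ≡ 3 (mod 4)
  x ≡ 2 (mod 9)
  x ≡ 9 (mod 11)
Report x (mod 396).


Moduli 4, 9, 11 are pairwise coprime; by CRT there is a unique solution modulo M = 4 · 9 · 11 = 396.
Solve pairwise, accumulating the modulus:
  Start with x ≡ 3 (mod 4).
  Combine with x ≡ 2 (mod 9): since gcd(4, 9) = 1, we get a unique residue mod 36.
    Write x = 3 + 4·t and substitute into x ≡ 2 (mod 9): 4·t ≡ 2 − 3 = -1 (mod 9).
    Reduce coefficients mod 9: 4·t ≡ 8 (mod 9).
    The inverse of 4 mod 9 is 7 (since 4·7 = 28 = 3·9 + 1), so t ≡ 7·8 = 56 ≡ 2 (mod 9).
    Then x = 3 + 4·2 = 11, valid modulo lcm(4, 9) = 36: x ≡ 11 (mod 36).
  Combine with x ≡ 9 (mod 11): since gcd(36, 11) = 1, we get a unique residue mod 396.
    Write x = 11 + 36·t and substitute into x ≡ 9 (mod 11): 36·t ≡ 9 − 11 = -2 (mod 11).
    Reduce coefficients mod 11: 3·t ≡ 9 (mod 11).
    The inverse of 3 mod 11 is 4 (since 3·4 = 12 = 1·11 + 1), so t ≡ 4·9 = 36 ≡ 3 (mod 11).
    Then x = 11 + 36·3 = 119, valid modulo lcm(36, 11) = 396: x ≡ 119 (mod 396).
Verify: 119 mod 4 = 3 ✓, 119 mod 9 = 2 ✓, 119 mod 11 = 9 ✓.

x ≡ 119 (mod 396).


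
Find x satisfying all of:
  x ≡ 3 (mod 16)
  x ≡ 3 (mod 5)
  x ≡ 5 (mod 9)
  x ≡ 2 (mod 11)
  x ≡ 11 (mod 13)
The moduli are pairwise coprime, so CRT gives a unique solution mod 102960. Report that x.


Product of moduli M = 16 · 5 · 9 · 11 · 13 = 102960.
Merge one congruence at a time:
  Start: x ≡ 3 (mod 16).
  Combine with x ≡ 3 (mod 5); new modulus lcm = 80.
    Write x = 3 + 16·t and substitute into x ≡ 3 (mod 5): 16·t ≡ 3 − 3 = 0 (mod 5).
    Reduce coefficients mod 5: 1·t ≡ 0 (mod 5).
    So t ≡ 0 (mod 5).
    Then x = 3 + 16·0 = 3, valid modulo lcm(16, 5) = 80: x ≡ 3 (mod 80).
  Combine with x ≡ 5 (mod 9); new modulus lcm = 720.
    Write x = 3 + 80·t and substitute into x ≡ 5 (mod 9): 80·t ≡ 5 − 3 = 2 (mod 9).
    Reduce coefficients mod 9: 8·t ≡ 2 (mod 9).
    The inverse of 8 mod 9 is 8 (since 8·8 = 64 = 7·9 + 1), so t ≡ 8·2 = 16 ≡ 7 (mod 9).
    Then x = 3 + 80·7 = 563, valid modulo lcm(80, 9) = 720: x ≡ 563 (mod 720).
  Combine with x ≡ 2 (mod 11); new modulus lcm = 7920.
    Write x = 563 + 720·t and substitute into x ≡ 2 (mod 11): 720·t ≡ 2 − 563 = -561 (mod 11).
    Reduce coefficients mod 11: 5·t ≡ 0 (mod 11).
    The inverse of 5 mod 11 is 9 (since 5·9 = 45 = 4·11 + 1), so t ≡ 9·0 = 0 ≡ 0 (mod 11).
    Then x = 563 + 720·0 = 563, valid modulo lcm(720, 11) = 7920: x ≡ 563 (mod 7920).
  Combine with x ≡ 11 (mod 13); new modulus lcm = 102960.
    Write x = 563 + 7920·t and substitute into x ≡ 11 (mod 13): 7920·t ≡ 11 − 563 = -552 (mod 13).
    Reduce coefficients mod 13: 3·t ≡ 7 (mod 13).
    The inverse of 3 mod 13 is 9 (since 3·9 = 27 = 2·13 + 1), so t ≡ 9·7 = 63 ≡ 11 (mod 13).
    Then x = 563 + 7920·11 = 87683, valid modulo lcm(7920, 13) = 102960: x ≡ 87683 (mod 102960).
Verify against each original: 87683 mod 16 = 3, 87683 mod 5 = 3, 87683 mod 9 = 5, 87683 mod 11 = 2, 87683 mod 13 = 11.

x ≡ 87683 (mod 102960).


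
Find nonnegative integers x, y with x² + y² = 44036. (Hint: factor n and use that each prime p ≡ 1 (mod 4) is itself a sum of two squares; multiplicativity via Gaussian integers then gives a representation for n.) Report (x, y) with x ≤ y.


Step 1: Factor n = 44036 = 2^2 · 101 · 109.
Step 2: Check the mod-4 condition on each prime factor: 2 = 2 (special); 101 ≡ 1 (mod 4), exponent 1; 109 ≡ 1 (mod 4), exponent 1.
All primes ≡ 3 (mod 4) appear to even exponent (or don't appear), so by the two-squares theorem n IS expressible as a sum of two squares.
Step 3: Build a representation. Group n = k² · m with k = 2 and m = 101 · 109 = 11009 (a product of primes ≡ 1 (mod 4)); a representation of m scales to one of n via (k·x)² + (k·y)² = k²(x² + y²). Each prime p ≡ 1 (mod 4) is itself a sum of two squares; find a² by testing p − a² for a perfect square:
  101: 101 − 1² = 100 = 10² ⇒ 101 = 1² + 10².
  109: 109 − 1² = 108, 109 − 2² = 105, 109 − 3² = 100 = 10² ⇒ 109 = 3² + 10².
  Combine using the Brahmagupta–Fibonacci identity (a² + b²)(c² + d²) = (ac − bd)² + (ad + bc)² = (ac + bd)² + (ad − bc)²:
  101 · 109 = 11009: from (1² + 10²)(3² + 10²), take (1·3 − 10·10, 1·10 + 10·3) = (3 − 100, 10 + 30) = (-97, 40); dropping signs (only squares matter) gives (97, 40); check 97² + 40² = 9409 + 1600 = 11009 ✓.
  Scale by k = 2: (2·97, 2·40) = (194, 80).
Step 4: Order so x ≤ y and verify: 80² + 194² = 6400 + 37636 = 44036 = n. ✓

n = 44036 = 80² + 194² (one valid representation with x ≤ y).


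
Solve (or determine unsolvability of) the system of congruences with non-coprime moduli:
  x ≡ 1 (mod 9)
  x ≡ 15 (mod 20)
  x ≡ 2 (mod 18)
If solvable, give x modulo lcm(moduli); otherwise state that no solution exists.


Moduli 9, 20, 18 are not pairwise coprime, so CRT works modulo lcm(m_i) when all pairwise compatibility conditions hold.
Pairwise compatibility: gcd(m_i, m_j) must divide a_i - a_j for every pair.
Merge one congruence at a time:
  Start: x ≡ 1 (mod 9).
  Combine with x ≡ 15 (mod 20): gcd(9, 20) = 1; 15 - 1 = 14, which IS divisible by 1, so compatible.
    Write x = 1 + 9·t and substitute into x ≡ 15 (mod 20): 9·t ≡ 15 − 1 = 14 (mod 20).
    The inverse of 9 mod 20 is 9 (since 9·9 = 81 = 4·20 + 1), so t ≡ 9·14 = 126 ≡ 6 (mod 20).
    Then x = 1 + 9·6 = 55, valid modulo lcm(9, 20) = 180: x ≡ 55 (mod 180).
  Combine with x ≡ 2 (mod 18): gcd(180, 18) = 18, and 2 - 55 = -53 is NOT divisible by 18.
    ⇒ system is inconsistent (no integer solution).

No solution (the system is inconsistent).


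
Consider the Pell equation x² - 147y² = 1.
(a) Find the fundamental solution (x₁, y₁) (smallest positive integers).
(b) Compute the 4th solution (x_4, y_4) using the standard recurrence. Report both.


Step 1: Find the fundamental solution (x₁, y₁) of x² - 147y² = 1.
  Expand √147 as a continued fraction. a₀ = ⌊√147⌋ = 12; iterate m_{k+1} = d_k·a_k − m_k, d_{k+1} = (147 − m_{k+1}²)/d_k, a_{k+1} = ⌊(a₀ + m_{k+1})/d_{k+1}⌋ (starting m₀ = 0, d₀ = 1), with convergents p_k = a_k·p_{k-1} + p_{k-2}, q_k = a_k·q_{k-1} + q_{k-2} (p₋₁ = 1, q₋₁ = 0):
  k = 0: a₀ = 12; p₀/q₀ = 12/1; p₀² − 147·q₀² = 144 − 147 = -3.
  k = 1: m = 12, d = 3, a = ⌊(12 + 12)/3⌋ = 8; p/q = (8·12 + 1)/(8·1 + 0) = 97/8; p² − 147·q² = 9409 − 9408 = 1.
  The first convergent with p² − 147·q² = 1 gives the fundamental solution (x₁, y₁) = (97, 8).
Step 2: Apply the recurrence (x_{n+1}, y_{n+1}) = (x₁x_n + 147y₁y_n, x₁y_n + y₁x_n) repeatedly.
  From (x_1, y_1) = (97, 8): x_2 = 97·97 + 147·8·8 = 18817; y_2 = 97·8 + 8·97 = 1552.
  From (x_2, y_2) = (18817, 1552): x_3 = 97·18817 + 147·8·1552 = 3650401; y_3 = 97·1552 + 8·18817 = 301080.
  From (x_3, y_3) = (3650401, 301080): x_4 = 97·3650401 + 147·8·301080 = 708158977; y_4 = 97·301080 + 8·3650401 = 58407968.
Step 3: Verify x_4² - 147·y_4² = 501489136705686529 - 501489136705686528 = 1 (should be 1). ✓

(x_1, y_1) = (97, 8); (x_4, y_4) = (708158977, 58407968).


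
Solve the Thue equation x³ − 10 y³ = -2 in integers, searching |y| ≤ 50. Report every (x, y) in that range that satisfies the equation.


The equation is x³ - 10y³ = -2. For fixed y, x³ = 10·y³ − 2, so a solution requires the RHS to be a perfect cube.
Strategy: iterate y from -50 to 50, compute RHS = 10·y³ − 2, and check whether it is a (positive or negative) perfect cube.
Check small values of y:
  y = 0: RHS = -2 is not a perfect cube.
  y = 1: RHS = 8 = (2)³ ⇒ x = 2 works.
  y = -1: RHS = -12 is not a perfect cube.
  y = 2: RHS = 78 is not a perfect cube.
  y = -2: RHS = -82 is not a perfect cube.
  y = 3: RHS = 268 is not a perfect cube.
  y = -3: RHS = -272 is not a perfect cube.
Continuing the search up to |y| = 50 finds no further solutions beyond those listed.
Collected solutions: (2, 1).

Solutions (with |y| ≤ 50): (2, 1).


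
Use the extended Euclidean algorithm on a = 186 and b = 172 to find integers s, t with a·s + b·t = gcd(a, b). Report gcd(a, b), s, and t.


Euclidean algorithm on (186, 172) — divide until remainder is 0:
  186 = 1 · 172 + 14
  172 = 12 · 14 + 4
  14 = 3 · 4 + 2
  4 = 2 · 2 + 0
gcd(186, 172) = 2.
Track Bezout coefficients alongside the remainders: start with r₀ = 186 = a·1 + b·0 (s = 1, t = 0) and r₁ = 172 = a·0 + b·1 (s = 0, t = 1); each new remainder r_{k+1} = r_{k-1} − q_k·r_k inherits s_{k+1} = s_{k-1} − q_k·s_k, t_{k+1} = t_{k-1} − q_k·t_k, so r_k = a·s_k + b·t_k at every step:
  q = 1: r = 14, s = 1 − 1·0 = 1, t = 0 − 1·1 = -1  (check: 186·1 + 172·(-1) = 14)
  q = 12: r = 4, s = 0 − 12·1 = -12, t = 1 − 12·(-1) = 13  (check: 186·(-12) + 172·13 = 4)
  q = 3: r = 2, s = 1 − 3·(-12) = 37, t = -1 − 3·13 = -40  (check: 186·37 + 172·(-40) = 2)
The row with r = 2 (the gcd) gives the Bezout coefficients s = 37, t = -40.
Result: 186 · (37) + 172 · (-40) = 2.

gcd(186, 172) = 2; s = 37, t = -40 (check: 186·37 + 172·(-40) = 2).


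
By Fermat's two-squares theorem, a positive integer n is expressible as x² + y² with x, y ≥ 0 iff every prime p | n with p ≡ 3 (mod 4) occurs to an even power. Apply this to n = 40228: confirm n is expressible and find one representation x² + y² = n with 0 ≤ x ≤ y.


Step 1: Factor n = 40228 = 2^2 · 89 · 113.
Step 2: Check the mod-4 condition on each prime factor: 2 = 2 (special); 89 ≡ 1 (mod 4), exponent 1; 113 ≡ 1 (mod 4), exponent 1.
All primes ≡ 3 (mod 4) appear to even exponent (or don't appear), so by the two-squares theorem n IS expressible as a sum of two squares.
Step 3: Build a representation. Group n = k² · m with k = 2 and m = 89 · 113 = 10057 (a product of primes ≡ 1 (mod 4)); a representation of m scales to one of n via (k·x)² + (k·y)² = k²(x² + y²). Each prime p ≡ 1 (mod 4) is itself a sum of two squares; find a² by testing p − a² for a perfect square:
  89: 89 − 1² = 88, 89 − 2² = 85, 89 − 3² = 80, 89 − 4² = 73, 89 − 5² = 64 = 8² ⇒ 89 = 5² + 8².
  113: 113 − 1² = 112, 113 − 2² = 109, 113 − 3² = 104, 113 − 4² = 97, 113 − 5² = 88, 113 − 6² = 77, 113 − 7² = 64 = 8² ⇒ 113 = 7² + 8².
  Combine using the Brahmagupta–Fibonacci identity (a² + b²)(c² + d²) = (ac − bd)² + (ad + bc)² = (ac + bd)² + (ad − bc)²:
  89 · 113 = 10057: from (5² + 8²)(7² + 8²), take (5·7 − 8·8, 5·8 + 8·7) = (35 − 64, 40 + 56) = (-29, 96); dropping signs (only squares matter) gives (29, 96); check 29² + 96² = 841 + 9216 = 10057 ✓.
  Scale by k = 2: (2·29, 2·96) = (58, 192).
Step 4: Order so x ≤ y and verify: 58² + 192² = 3364 + 36864 = 40228 = n. ✓

n = 40228 = 58² + 192² (one valid representation with x ≤ y).


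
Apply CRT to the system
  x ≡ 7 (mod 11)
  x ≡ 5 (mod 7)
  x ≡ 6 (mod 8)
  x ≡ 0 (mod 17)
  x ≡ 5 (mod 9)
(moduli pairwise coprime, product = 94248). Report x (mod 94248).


Product of moduli M = 11 · 7 · 8 · 17 · 9 = 94248.
Merge one congruence at a time:
  Start: x ≡ 7 (mod 11).
  Combine with x ≡ 5 (mod 7); new modulus lcm = 77.
    Write x = 7 + 11·t and substitute into x ≡ 5 (mod 7): 11·t ≡ 5 − 7 = -2 (mod 7).
    Reduce coefficients mod 7: 4·t ≡ 5 (mod 7).
    The inverse of 4 mod 7 is 2 (since 4·2 = 8 = 1·7 + 1), so t ≡ 2·5 = 10 ≡ 3 (mod 7).
    Then x = 7 + 11·3 = 40, valid modulo lcm(11, 7) = 77: x ≡ 40 (mod 77).
  Combine with x ≡ 6 (mod 8); new modulus lcm = 616.
    Write x = 40 + 77·t and substitute into x ≡ 6 (mod 8): 77·t ≡ 6 − 40 = -34 (mod 8).
    Reduce coefficients mod 8: 5·t ≡ 6 (mod 8).
    The inverse of 5 mod 8 is 5 (since 5·5 = 25 = 3·8 + 1), so t ≡ 5·6 = 30 ≡ 6 (mod 8).
    Then x = 40 + 77·6 = 502, valid modulo lcm(77, 8) = 616: x ≡ 502 (mod 616).
  Combine with x ≡ 0 (mod 17); new modulus lcm = 10472.
    Write x = 502 + 616·t and substitute into x ≡ 0 (mod 17): 616·t ≡ 0 − 502 = -502 (mod 17).
    Reduce coefficients mod 17: 4·t ≡ 8 (mod 17).
    The inverse of 4 mod 17 is 13 (since 4·13 = 52 = 3·17 + 1), so t ≡ 13·8 = 104 ≡ 2 (mod 17).
    Then x = 502 + 616·2 = 1734, valid modulo lcm(616, 17) = 10472: x ≡ 1734 (mod 10472).
  Combine with x ≡ 5 (mod 9); new modulus lcm = 94248.
    Write x = 1734 + 10472·t and substitute into x ≡ 5 (mod 9): 10472·t ≡ 5 − 1734 = -1729 (mod 9).
    Reduce coefficients mod 9: 5·t ≡ 8 (mod 9).
    The inverse of 5 mod 9 is 2 (since 5·2 = 10 = 1·9 + 1), so t ≡ 2·8 = 16 ≡ 7 (mod 9).
    Then x = 1734 + 10472·7 = 75038, valid modulo lcm(10472, 9) = 94248: x ≡ 75038 (mod 94248).
Verify against each original: 75038 mod 11 = 7, 75038 mod 7 = 5, 75038 mod 8 = 6, 75038 mod 17 = 0, 75038 mod 9 = 5.

x ≡ 75038 (mod 94248).


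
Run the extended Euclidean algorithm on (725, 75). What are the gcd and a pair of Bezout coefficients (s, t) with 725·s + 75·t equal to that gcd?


Euclidean algorithm on (725, 75) — divide until remainder is 0:
  725 = 9 · 75 + 50
  75 = 1 · 50 + 25
  50 = 2 · 25 + 0
gcd(725, 75) = 25.
Track Bezout coefficients alongside the remainders: start with r₀ = 725 = a·1 + b·0 (s = 1, t = 0) and r₁ = 75 = a·0 + b·1 (s = 0, t = 1); each new remainder r_{k+1} = r_{k-1} − q_k·r_k inherits s_{k+1} = s_{k-1} − q_k·s_k, t_{k+1} = t_{k-1} − q_k·t_k, so r_k = a·s_k + b·t_k at every step:
  q = 9: r = 50, s = 1 − 9·0 = 1, t = 0 − 9·1 = -9  (check: 725·1 + 75·(-9) = 50)
  q = 1: r = 25, s = 0 − 1·1 = -1, t = 1 − 1·(-9) = 10  (check: 725·(-1) + 75·10 = 25)
The row with r = 25 (the gcd) gives the Bezout coefficients s = -1, t = 10.
Result: 725 · (-1) + 75 · (10) = 25.

gcd(725, 75) = 25; s = -1, t = 10 (check: 725·(-1) + 75·10 = 25).


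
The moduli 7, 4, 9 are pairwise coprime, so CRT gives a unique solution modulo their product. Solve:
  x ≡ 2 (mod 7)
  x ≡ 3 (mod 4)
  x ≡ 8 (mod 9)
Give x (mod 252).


Moduli 7, 4, 9 are pairwise coprime; by CRT there is a unique solution modulo M = 7 · 4 · 9 = 252.
Solve pairwise, accumulating the modulus:
  Start with x ≡ 2 (mod 7).
  Combine with x ≡ 3 (mod 4): since gcd(7, 4) = 1, we get a unique residue mod 28.
    Write x = 2 + 7·t and substitute into x ≡ 3 (mod 4): 7·t ≡ 3 − 2 = 1 (mod 4).
    Reduce coefficients mod 4: 3·t ≡ 1 (mod 4).
    The inverse of 3 mod 4 is 3 (since 3·3 = 9 = 2·4 + 1), so t ≡ 3·1 = 3 ≡ 3 (mod 4).
    Then x = 2 + 7·3 = 23, valid modulo lcm(7, 4) = 28: x ≡ 23 (mod 28).
  Combine with x ≡ 8 (mod 9): since gcd(28, 9) = 1, we get a unique residue mod 252.
    Write x = 23 + 28·t and substitute into x ≡ 8 (mod 9): 28·t ≡ 8 − 23 = -15 (mod 9).
    Reduce coefficients mod 9: 1·t ≡ 3 (mod 9).
    So t ≡ 3 (mod 9).
    Then x = 23 + 28·3 = 107, valid modulo lcm(28, 9) = 252: x ≡ 107 (mod 252).
Verify: 107 mod 7 = 2 ✓, 107 mod 4 = 3 ✓, 107 mod 9 = 8 ✓.

x ≡ 107 (mod 252).


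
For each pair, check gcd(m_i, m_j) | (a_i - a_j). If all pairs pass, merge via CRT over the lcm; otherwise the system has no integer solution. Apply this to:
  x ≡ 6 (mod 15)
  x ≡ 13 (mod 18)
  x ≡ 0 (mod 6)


Moduli 15, 18, 6 are not pairwise coprime, so CRT works modulo lcm(m_i) when all pairwise compatibility conditions hold.
Pairwise compatibility: gcd(m_i, m_j) must divide a_i - a_j for every pair.
Merge one congruence at a time:
  Start: x ≡ 6 (mod 15).
  Combine with x ≡ 13 (mod 18): gcd(15, 18) = 3, and 13 - 6 = 7 is NOT divisible by 3.
    ⇒ system is inconsistent (no integer solution).

No solution (the system is inconsistent).


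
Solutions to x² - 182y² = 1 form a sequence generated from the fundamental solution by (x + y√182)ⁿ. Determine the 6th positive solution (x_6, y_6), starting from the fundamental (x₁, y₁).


Step 1: Find the fundamental solution (x₁, y₁) of x² - 182y² = 1.
  Expand √182 as a continued fraction. a₀ = ⌊√182⌋ = 13; iterate m_{k+1} = d_k·a_k − m_k, d_{k+1} = (182 − m_{k+1}²)/d_k, a_{k+1} = ⌊(a₀ + m_{k+1})/d_{k+1}⌋ (starting m₀ = 0, d₀ = 1), with convergents p_k = a_k·p_{k-1} + p_{k-2}, q_k = a_k·q_{k-1} + q_{k-2} (p₋₁ = 1, q₋₁ = 0):
  k = 0: a₀ = 13; p₀/q₀ = 13/1; p₀² − 182·q₀² = 169 − 182 = -13.
  k = 1: m = 13, d = 13, a = ⌊(13 + 13)/13⌋ = 2; p/q = (2·13 + 1)/(2·1 + 0) = 27/2; p² − 182·q² = 729 − 728 = 1.
  The first convergent with p² − 182·q² = 1 gives the fundamental solution (x₁, y₁) = (27, 2).
Step 2: Apply the recurrence (x_{n+1}, y_{n+1}) = (x₁x_n + 182y₁y_n, x₁y_n + y₁x_n) repeatedly.
  From (x_1, y_1) = (27, 2): x_2 = 27·27 + 182·2·2 = 1457; y_2 = 27·2 + 2·27 = 108.
  From (x_2, y_2) = (1457, 108): x_3 = 27·1457 + 182·2·108 = 78651; y_3 = 27·108 + 2·1457 = 5830.
  From (x_3, y_3) = (78651, 5830): x_4 = 27·78651 + 182·2·5830 = 4245697; y_4 = 27·5830 + 2·78651 = 314712.
  From (x_4, y_4) = (4245697, 314712): x_5 = 27·4245697 + 182·2·314712 = 229188987; y_5 = 27·314712 + 2·4245697 = 16988618.
  From (x_5, y_5) = (229188987, 16988618): x_6 = 27·229188987 + 182·2·16988618 = 12371959601; y_6 = 27·16988618 + 2·229188987 = 917070660.
Step 3: Verify x_6² - 182·y_6² = 153065384368776079201 - 153065384368776079200 = 1 (should be 1). ✓

(x_1, y_1) = (27, 2); (x_6, y_6) = (12371959601, 917070660).


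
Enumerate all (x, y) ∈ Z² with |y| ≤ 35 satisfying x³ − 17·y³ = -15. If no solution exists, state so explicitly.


The equation is x³ - 17y³ = -15. For fixed y, x³ = 17·y³ − 15, so a solution requires the RHS to be a perfect cube.
Strategy: iterate y from -35 to 35, compute RHS = 17·y³ − 15, and check whether it is a (positive or negative) perfect cube.
Check small values of y:
  y = 0: RHS = -15 is not a perfect cube.
  y = 1: RHS = 2 is not a perfect cube.
  y = -1: RHS = -32 is not a perfect cube.
  y = 2: RHS = 121 is not a perfect cube.
  y = -2: RHS = -151 is not a perfect cube.
  y = 3: RHS = 444 is not a perfect cube.
  y = -3: RHS = -474 is not a perfect cube.
Continuing the search up to |y| = 35 finds no solutions either.
No (x, y) in the scanned range satisfies the equation.

No integer solutions with |y| ≤ 35.


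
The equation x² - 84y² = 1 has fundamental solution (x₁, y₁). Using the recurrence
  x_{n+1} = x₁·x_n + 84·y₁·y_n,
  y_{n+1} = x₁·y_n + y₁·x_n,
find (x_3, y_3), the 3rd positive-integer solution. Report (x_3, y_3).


Step 1: Find the fundamental solution (x₁, y₁) of x² - 84y² = 1.
  Expand √84 as a continued fraction. a₀ = ⌊√84⌋ = 9; iterate m_{k+1} = d_k·a_k − m_k, d_{k+1} = (84 − m_{k+1}²)/d_k, a_{k+1} = ⌊(a₀ + m_{k+1})/d_{k+1}⌋ (starting m₀ = 0, d₀ = 1), with convergents p_k = a_k·p_{k-1} + p_{k-2}, q_k = a_k·q_{k-1} + q_{k-2} (p₋₁ = 1, q₋₁ = 0):
  k = 0: a₀ = 9; p₀/q₀ = 9/1; p₀² − 84·q₀² = 81 − 84 = -3.
  k = 1: m = 9, d = 3, a = ⌊(9 + 9)/3⌋ = 6; p/q = (6·9 + 1)/(6·1 + 0) = 55/6; p² − 84·q² = 3025 − 3024 = 1.
  The first convergent with p² − 84·q² = 1 gives the fundamental solution (x₁, y₁) = (55, 6).
Step 2: Apply the recurrence (x_{n+1}, y_{n+1}) = (x₁x_n + 84y₁y_n, x₁y_n + y₁x_n) repeatedly.
  From (x_1, y_1) = (55, 6): x_2 = 55·55 + 84·6·6 = 6049; y_2 = 55·6 + 6·55 = 660.
  From (x_2, y_2) = (6049, 660): x_3 = 55·6049 + 84·6·660 = 665335; y_3 = 55·660 + 6·6049 = 72594.
Step 3: Verify x_3² - 84·y_3² = 442670662225 - 442670662224 = 1 (should be 1). ✓

(x_1, y_1) = (55, 6); (x_3, y_3) = (665335, 72594).


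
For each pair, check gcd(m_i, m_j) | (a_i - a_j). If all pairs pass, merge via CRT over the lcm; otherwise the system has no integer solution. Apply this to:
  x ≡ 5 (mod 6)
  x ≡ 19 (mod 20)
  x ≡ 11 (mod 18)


Moduli 6, 20, 18 are not pairwise coprime, so CRT works modulo lcm(m_i) when all pairwise compatibility conditions hold.
Pairwise compatibility: gcd(m_i, m_j) must divide a_i - a_j for every pair.
Merge one congruence at a time:
  Start: x ≡ 5 (mod 6).
  Combine with x ≡ 19 (mod 20): gcd(6, 20) = 2; 19 - 5 = 14, which IS divisible by 2, so compatible.
    Write x = 5 + 6·t and substitute into x ≡ 19 (mod 20): 6·t ≡ 19 − 5 = 14 (mod 20).
    Divide the congruence (and modulus) by g = 2: 3·t ≡ 7 (mod 10).
    The inverse of 3 mod 10 is 7 (since 3·7 = 21 = 2·10 + 1), so t ≡ 7·7 = 49 ≡ 9 (mod 10).
    Then x = 5 + 6·9 = 59, valid modulo lcm(6, 20) = 60: x ≡ 59 (mod 60).
  Combine with x ≡ 11 (mod 18): gcd(60, 18) = 6; 11 - 59 = -48, which IS divisible by 6, so compatible.
    Write x = 59 + 60·t and substitute into x ≡ 11 (mod 18): 60·t ≡ 11 − 59 = -48 (mod 18).
    Divide the congruence (and modulus) by g = 6: 10·t ≡ -8 (mod 3).
    Reduce coefficients mod 3: 1·t ≡ 1 (mod 3).
    So t ≡ 1 (mod 3).
    Then x = 59 + 60·1 = 119, valid modulo lcm(60, 18) = 180: x ≡ 119 (mod 180).
Verify: 119 mod 6 = 5, 119 mod 20 = 19, 119 mod 18 = 11.

x ≡ 119 (mod 180).
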